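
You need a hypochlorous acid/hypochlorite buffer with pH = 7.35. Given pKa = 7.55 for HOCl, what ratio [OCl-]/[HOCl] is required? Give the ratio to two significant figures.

pH = pKa + log(r) ⇒ log(r) = 7.35 − 7.55 = -0.20
r = [OCl-]/[HOCl] = 10^(-0.20) = 0.631

ratio = 0.63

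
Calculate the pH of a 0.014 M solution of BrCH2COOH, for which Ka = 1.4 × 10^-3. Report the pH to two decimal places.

BrCH2COOH ⇌ BrCH2COO- + H+
From the ICE table, Ka = x²/(0.014 − x) = 1.4 × 10^-3.
x is not negligible relative to C₀; solve x² + 0.0014·x − 1.96e-05 = 0.
x = (−Ka + √(Ka² + 4·Ka·C₀))/2 = 3.78 × 10^-3 M
pH = −log[H+] = −log(3.78 × 10^-3) = 2.42

pH = 2.42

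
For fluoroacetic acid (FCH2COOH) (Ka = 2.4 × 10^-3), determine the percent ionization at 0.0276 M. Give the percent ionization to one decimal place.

FCH2COOH ⇌ FCH2COO- + H+; let x = [H+] at equilibrium.
Ka = x²/(C₀ − x); solving the quadratic gives x = 7.03 × 10^-3 M.
% ionization = x/C₀ × 100% = 7.03 × 10^-3/0.0276 × 100% = 25.5%

25.5%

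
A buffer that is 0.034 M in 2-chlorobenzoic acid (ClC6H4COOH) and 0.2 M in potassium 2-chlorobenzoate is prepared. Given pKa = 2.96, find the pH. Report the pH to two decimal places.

pH = 3.73

Henderson–Hasselbalch: pH = pKa + log([ClC6H4COO-]/[ClC6H4COOH]) = 2.96 + log(0.2/0.034)
pH = 2.96 + (+0.770) = 3.73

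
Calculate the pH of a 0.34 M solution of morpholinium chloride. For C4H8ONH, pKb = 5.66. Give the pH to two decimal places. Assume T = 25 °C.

pH = 4.40

C4H8ONH2+ is the conjugate acid of the weak base C4H8ONH.
Kb = 10^(−5.66) = 2.19 × 10^-6
Ka = Kw/Kb = 1.0×10^-14 / 2.19 × 10^-6 = 4.57 × 10^-9
From the ICE table, Ka = [H+]²/(0.34 − [H+]) = 4.57 × 10^-9.
Assume [H+] ≪ 0.34: [H+] ≈ √(4.57 × 10^-9 × 0.34) = 3.94 × 10^-5 M
([H+]/C₀ = 0.012% < 5%, so the approximation holds.)
pH = −log[H+] = −log(3.94 × 10^-5) = 4.40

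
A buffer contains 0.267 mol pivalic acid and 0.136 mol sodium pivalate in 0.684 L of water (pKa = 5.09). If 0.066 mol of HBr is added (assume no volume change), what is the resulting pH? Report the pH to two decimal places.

After neutralization: n((CH3)3CCOOH) = 0.333 mol, n((CH3)3CCOO-) = 0.07 mol.
pH = pKa + log([A⁻]/[HA]) = 5.09 + log(0.07/0.333) = 5.09 -0.677

pH = 4.41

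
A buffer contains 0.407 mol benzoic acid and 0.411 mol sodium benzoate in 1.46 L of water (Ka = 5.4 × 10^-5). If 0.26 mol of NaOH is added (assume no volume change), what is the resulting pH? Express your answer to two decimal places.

pH = 4.93

OH- converts C6H5COOH to C6H5COO-: C6H5COOH → 0.147 mol, C6H5COO- → 0.671 mol.
pKa = −log(5.4 × 10^-5) = 4.268
pH = pKa + log(n_C6H5COO-/n_C6H5COOH) = 4.268 + log(0.671/0.147) = 4.268 + (+0.659)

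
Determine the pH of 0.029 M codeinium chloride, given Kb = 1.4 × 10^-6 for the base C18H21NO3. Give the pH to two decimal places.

pH = 4.84

C18H22NO3+ is the conjugate acid of the weak base C18H21NO3.
Ka = Kw/Kb = 1.0×10^-14 / 1.4 × 10^-6 = 7.14 × 10^-9
Ka = [H+]²/(0.029 − [H+]) = 7.14 × 10^-9
Neglecting [H+] in the denominator: [H+] = √(7.14 × 10^-9 × 0.029) = 1.44 × 10^-5 M
pH = −log(1.44 × 10^-5) = 4.84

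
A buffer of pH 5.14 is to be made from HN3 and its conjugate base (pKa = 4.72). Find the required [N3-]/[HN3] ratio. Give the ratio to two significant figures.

pH = pKa + log(r) ⇒ log(r) = 5.14 − 4.72 = +0.42
r = [N3-]/[HN3] = 10^(+0.42) = 2.63

ratio = 2.6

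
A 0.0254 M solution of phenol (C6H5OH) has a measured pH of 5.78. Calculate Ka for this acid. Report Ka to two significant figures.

Ka = 1.1 × 10^-10

[H+] = 10^(-5.78) = 1.66 × 10^-6 M
At equilibrium [HA] = 0.0254 − 1.66 × 10^-6 = 2.54 × 10^-2 M
Ka = [H+][A-]/[HA] = (1.66 × 10^-6)² / 2.54 × 10^-2 = 1.1 × 10^-10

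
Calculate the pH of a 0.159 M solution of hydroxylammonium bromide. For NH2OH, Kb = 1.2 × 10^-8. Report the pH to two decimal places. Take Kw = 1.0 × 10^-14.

pH = 3.44

NH3OH+ is the conjugate acid of the weak base NH2OH.
Ka = Kw/Kb = 1.0×10^-14 / 1.2 × 10^-8 = 8.33 × 10^-7
Ka = [H+]²/(0.159 − [H+]) = 8.33 × 10^-7
Assume [H+] ≪ 0.159: [H+] ≈ √(8.33 × 10^-7 × 0.159) = 3.64 × 10^-4 M
([H+]/C₀ = 0.23% < 5%, so the approximation holds.)
pH = −log[H+] = −log(3.64 × 10^-4) = 3.44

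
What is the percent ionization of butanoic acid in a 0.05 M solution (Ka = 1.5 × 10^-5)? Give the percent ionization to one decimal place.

1.7%

CH3(CH2)2COOH ⇌ CH3(CH2)2COO- + H+; let x = [H+] at equilibrium.
x ≈ √(Ka·C₀) = √(1.5 × 10^-5 × 0.05) = 8.66 × 10^-4 M
% ionization = x/C₀ × 100% = 8.66 × 10^-4/0.05 × 100% = 1.7%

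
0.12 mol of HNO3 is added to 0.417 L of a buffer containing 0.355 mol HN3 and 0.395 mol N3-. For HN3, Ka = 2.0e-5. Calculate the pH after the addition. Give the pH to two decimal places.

After neutralization: n(HN3) = 0.475 mol, n(N3-) = 0.275 mol.
pKa = −log(2.0 × 10^-5) = 4.699
pH = pKa + log(n_N3-/n_HN3) = 4.699 + log(0.275/0.475) = 4.699 + (-0.237)

pH = 4.46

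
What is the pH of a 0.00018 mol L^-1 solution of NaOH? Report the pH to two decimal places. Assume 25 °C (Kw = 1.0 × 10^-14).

NaOH is a strong base; [OH-] = 0.00018 M.
pOH = -log(0.00018) = 3.74
pH = 14.00 - 3.74 = 10.26

pH = 10.26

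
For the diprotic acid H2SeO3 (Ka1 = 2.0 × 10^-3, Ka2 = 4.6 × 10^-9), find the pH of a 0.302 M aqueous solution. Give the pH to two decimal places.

Since Ka1 ≫ Ka2, the first ionization dominates [H+].
Ka1 = x²/(0.302 − x) = 2.0 × 10^-3
Solving the quadratic: x = (−Ka1 + √(Ka1² + 4·Ka1·C₀))/2 = 2.36 × 10^-2 M
pH = −log(2.36 × 10^-2) = 1.63

pH = 1.63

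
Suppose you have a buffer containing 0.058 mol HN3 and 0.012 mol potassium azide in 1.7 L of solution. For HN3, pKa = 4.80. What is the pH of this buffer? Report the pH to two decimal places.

Using pH = pKa + log([base]/[acid]) with [base]/[acid] = 0.012/0.058:
pH = 4.80 + (-0.684) = 4.12

pH = 4.12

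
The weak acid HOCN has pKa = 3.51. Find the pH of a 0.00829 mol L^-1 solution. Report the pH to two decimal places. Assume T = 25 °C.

HOCN ⇌ OCN- + H+
Ka = 10^(−3.51) = 3.09 × 10^-4
Ka = [H+]²/(0.00829 − [H+]) = 3.09 × 10^-4
The 5% rule fails; solving [H+]² + Ka·[H+] − Ka·C₀ = 0 exactly:
[H+] = [−0.000309 + √(0.000309² + 1.02e-05)]/2 = 1.45 × 10^-3 M
pH = −log(1.45 × 10^-3) = 2.84

pH = 2.84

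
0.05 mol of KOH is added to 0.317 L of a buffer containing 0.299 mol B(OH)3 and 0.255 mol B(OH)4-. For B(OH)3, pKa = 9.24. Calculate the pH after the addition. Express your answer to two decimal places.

After neutralization: n(B(OH)3) = 0.249 mol, n(B(OH)4-) = 0.305 mol.
Henderson–Hasselbalch with mole ratio 0.305/0.249: pH = 9.24 + (+0.088)

pH = 9.33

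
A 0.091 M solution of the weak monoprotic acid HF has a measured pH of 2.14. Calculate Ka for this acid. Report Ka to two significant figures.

Ka = 6.3 × 10^-4

[H+] = 10^(-2.14) = 7.24 × 10^-3 M
At equilibrium [HA] = 0.091 − 7.24 × 10^-3 = 8.38 × 10^-2 M
Ka = [H+][A-]/[HA] = (7.24 × 10^-3)² / 8.38 × 10^-2 = 6.3 × 10^-4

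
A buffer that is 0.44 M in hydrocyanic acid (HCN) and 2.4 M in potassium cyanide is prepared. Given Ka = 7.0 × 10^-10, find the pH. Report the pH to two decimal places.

pKa = −log(7.0 × 10^-10) = 9.155
pH = pKa + log([A⁻]/[HA]) = 9.155 + log(2.4/0.44)
pH = 9.155 + (+0.737) = 9.89

pH = 9.89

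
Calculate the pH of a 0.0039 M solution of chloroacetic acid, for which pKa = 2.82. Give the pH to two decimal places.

pH = 2.75

ClCH2COOH ⇌ ClCH2COO- + H+
Ka = 10^(−2.82) = 1.51 × 10^-3
Let x = [H+] at equilibrium. Ka = x²/(0.0039 − x).
The 5% rule fails; solving x² + Ka·x − Ka·C₀ = 0 exactly:
x = [−0.00151 + √(0.00151² + 2.36e-05)]/2 = 1.79 × 10^-3 M
pH = −log[H+] = −log(1.79 × 10^-3) = 2.75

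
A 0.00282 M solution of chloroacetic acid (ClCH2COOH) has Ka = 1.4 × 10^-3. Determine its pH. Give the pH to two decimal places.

ClCH2COOH ⇌ ClCH2COO- + H+
Ka = [H+]²/(0.00282 − [H+]) = 1.4 × 10^-3
Here C₀/Ka ≈ 2.01, so the small-[H+] approximation fails. Use the quadratic:
[H+] = (−Ka + √(Ka² + 4·Ka·C₀))/2 = 1.41 × 10^-3 M
pH = −log(1.41 × 10^-3) = 2.85

pH = 2.85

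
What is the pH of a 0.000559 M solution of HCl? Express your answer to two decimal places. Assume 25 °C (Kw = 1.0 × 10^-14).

HCl is a strong acid and dissociates completely, so [H+] = 0.000559 M.
pH = -log(0.000559) = 3.25

pH = 3.25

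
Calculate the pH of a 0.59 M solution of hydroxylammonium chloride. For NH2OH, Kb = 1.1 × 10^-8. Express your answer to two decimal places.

pH = 3.14

NH3OH+ is the conjugate acid of the weak base NH2OH.
Ka = Kw/Kb = 1.0×10^-14 / 1.1 × 10^-8 = 9.09 × 10^-7
From the ICE table, Ka = x²/(0.59 − x) = 9.09 × 10^-7.
Since Ka ≪ C₀, x ≈ √(Ka·C₀) = 7.32 × 10^-4 M.
pH = −log(7.32 × 10^-4) = 3.14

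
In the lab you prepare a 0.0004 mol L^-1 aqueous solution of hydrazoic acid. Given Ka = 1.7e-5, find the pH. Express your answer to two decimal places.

HN3 ⇌ N3- + H+
Ka = [H+]²/(0.0004 − [H+]) = 1.7 × 10^-5
[H+] is not negligible relative to C₀; solve [H+]² + 1.7e-05·[H+] − 6.8e-09 = 0.
[H+] = (−Ka + √(Ka² + 4·Ka·C₀))/2 = 7.44 × 10^-5 M
pH = −log(7.44 × 10^-5) = 4.13

pH = 4.13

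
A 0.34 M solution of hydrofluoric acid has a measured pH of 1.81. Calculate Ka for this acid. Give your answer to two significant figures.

Ka = 7.4 × 10^-4

[H+] = 10^(-1.81) = 1.55 × 10^-2 M
At equilibrium [HA] = 0.34 − 1.55 × 10^-2 = 3.25 × 10^-1 M
Ka = [H+][A-]/[HA] = (1.55 × 10^-2)² / 3.25 × 10^-1 = 7.4 × 10^-4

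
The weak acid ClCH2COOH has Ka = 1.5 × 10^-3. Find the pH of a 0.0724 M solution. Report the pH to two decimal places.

ClCH2COOH ⇌ ClCH2COO- + H+
Ka = [H+]²/(0.0724 − [H+]) = 1.5 × 10^-3
Here C₀/Ka ≈ 48.3, so the small-[H+] approximation fails. Use the quadratic:
[H+] = [−0.0015 + √(0.0015² + 0.000434)]/2 = 9.70 × 10^-3 M
pH = −log(9.70 × 10^-3) = 2.01

pH = 2.01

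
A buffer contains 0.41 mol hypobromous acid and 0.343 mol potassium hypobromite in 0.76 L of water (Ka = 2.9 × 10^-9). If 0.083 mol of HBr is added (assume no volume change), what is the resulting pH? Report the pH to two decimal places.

Added H+ converts OBr- to HOBr: HOBr → 0.493 mol, OBr- → 0.26 mol.
pKa = −log(2.9 × 10^-9) = 8.538
pH = pKa + log(n_OBr-/n_HOBr) = 8.538 + log(0.26/0.493) = 8.538 + (-0.278)

pH = 8.26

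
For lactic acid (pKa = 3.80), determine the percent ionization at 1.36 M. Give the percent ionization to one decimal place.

1.1%

CH3CH(OH)COOH ⇌ CH3CH(OH)COO- + H+; let x = [H+] at equilibrium.
Ka = 10^(−3.80) = 1.58 × 10^-4
x ≈ √(Ka·C₀) = √(1.58 × 10^-4 × 1.36) = 1.47 × 10^-2 M
% ionization = x/C₀ × 100% = 1.47 × 10^-2/1.36 × 100% = 1.1%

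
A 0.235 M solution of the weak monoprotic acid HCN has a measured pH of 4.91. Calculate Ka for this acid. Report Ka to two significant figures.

Ka = 6.4 × 10^-10

[H+] = 10^(-4.91) = 1.23 × 10^-5 M
At equilibrium [HA] = 0.235 − 1.23 × 10^-5 = 2.35 × 10^-1 M
Ka = [H+][A-]/[HA] = (1.23 × 10^-5)² / 2.35 × 10^-1 = 6.4 × 10^-10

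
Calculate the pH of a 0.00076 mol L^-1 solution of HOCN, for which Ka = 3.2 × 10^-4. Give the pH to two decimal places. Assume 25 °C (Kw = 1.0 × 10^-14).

pH = 3.45

HOCN ⇌ OCN- + H+
Let x = [H+] at equilibrium. Ka = x²/(0.00076 − x).
Here C₀/Ka ≈ 2.38, so the small-x approximation fails. Use the quadratic:
x = [−0.00032 + √(0.00032² + 9.73e-07)]/2 = 3.58 × 10^-4 M
pH = −log(3.58 × 10^-4) = 3.45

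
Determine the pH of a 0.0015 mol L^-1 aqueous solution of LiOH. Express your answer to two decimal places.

pH = 11.18

LiOH is a strong base; [OH-] = 0.0015 M.
pOH = -log(0.0015) = 2.82
pH = 14.00 - 2.82 = 11.18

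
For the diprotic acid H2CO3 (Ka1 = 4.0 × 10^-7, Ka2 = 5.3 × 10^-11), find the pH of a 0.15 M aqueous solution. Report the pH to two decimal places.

Ka1 ≫ Ka2, so treat the first dissociation as the only significant source of H+.
Ka1 = x²/(0.15 − x) = 4.0 × 10^-7
x ≈ √(4.0 × 10^-7 × 0.15) = 2.45 × 10^-4 M
pH = −log(2.45 × 10^-4) = 3.61

pH = 3.61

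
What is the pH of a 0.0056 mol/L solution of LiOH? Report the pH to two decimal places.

pH = 11.75

LiOH is a strong base; [OH-] = 0.0056 M.
pOH = -log(0.0056) = 2.25
pH = 14.00 - 2.25 = 11.75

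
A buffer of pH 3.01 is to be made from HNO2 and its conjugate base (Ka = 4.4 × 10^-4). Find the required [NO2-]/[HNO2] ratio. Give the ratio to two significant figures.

ratio = 0.45

pKa = -log(4.4 × 10^-4) = 3.357
pH = pKa + log(r) ⇒ log(r) = 3.01 − 3.357 = -0.347
r = [NO2-]/[HNO2] = 10^(-0.347) = 0.45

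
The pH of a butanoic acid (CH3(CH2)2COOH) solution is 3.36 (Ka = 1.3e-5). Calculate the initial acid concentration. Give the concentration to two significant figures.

[H+] = 10^(-3.36) = 4.37 × 10^-4 M = x
Ka = x²/(C₀ − x) ⇒ C₀ = x + x²/Ka
C₀ = 4.37 × 10^-4 + (4.37 × 10^-4)²/(1.3 × 10^-5) = 1.51 × 10^-2 M

C₀ = 1.5 × 10^-2 M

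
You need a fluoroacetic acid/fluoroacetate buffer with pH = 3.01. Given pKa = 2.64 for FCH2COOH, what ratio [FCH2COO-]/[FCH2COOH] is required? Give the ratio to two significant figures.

ratio = 2.3

pH = pKa + log(r) ⇒ log(r) = 3.01 − 2.64 = +0.37
r = [FCH2COO-]/[FCH2COOH] = 10^(+0.37) = 2.34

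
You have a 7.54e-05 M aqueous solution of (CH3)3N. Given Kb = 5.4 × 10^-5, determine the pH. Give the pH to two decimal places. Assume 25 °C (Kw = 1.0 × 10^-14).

(CH3)3N + H2O ⇌ (CH3)3NH+ + OH-
From the ICE table, Kb = [OH-]²/(7.54e-05 − [OH-]) = 5.4 × 10^-5.
The 5% rule fails; solving [OH-]² + Kb·[OH-] − Kb·C₀ = 0 exactly:
[OH-] = (−Kb + √(Kb² + 4·Kb·C₀))/2 = 4.23 × 10^-5 M
pOH = −log(4.23 × 10^-5) = 4.37; pH = 14.00 − 4.37 = 9.63

pH = 9.63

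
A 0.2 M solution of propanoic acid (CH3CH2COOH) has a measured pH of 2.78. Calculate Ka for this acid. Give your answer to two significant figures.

Ka = 1.4 × 10^-5

[H+] = 10^(-2.78) = 1.66 × 10^-3 M
At equilibrium [HA] = 0.2 − 1.66 × 10^-3 = 1.98 × 10^-1 M
Ka = [H+][A-]/[HA] = (1.66 × 10^-3)² / 1.98 × 10^-1 = 1.4 × 10^-5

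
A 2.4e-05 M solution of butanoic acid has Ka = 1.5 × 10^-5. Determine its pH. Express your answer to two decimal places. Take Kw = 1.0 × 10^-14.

CH3(CH2)2COOH ⇌ CH3(CH2)2COO- + H+
Ka = x²/(2.4e-05 − x) = 1.5 × 10^-5
The 5% rule fails; solving x² + Ka·x − Ka·C₀ = 0 exactly:
x = [−1.5e-05 + √(1.5e-05² + 1.44e-09)]/2 = 1.29 × 10^-5 M
pH = −log(1.29 × 10^-5) = 4.89

pH = 4.89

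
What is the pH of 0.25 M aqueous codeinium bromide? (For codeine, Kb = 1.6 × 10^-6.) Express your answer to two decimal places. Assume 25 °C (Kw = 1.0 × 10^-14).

pH = 4.40

C18H22NO3+ is the conjugate acid of the weak base C18H21NO3.
Ka = Kw/Kb = 1.0×10^-14 / 1.6 × 10^-6 = 6.25 × 10^-9
From the ICE table, Ka = [H+]²/(0.25 − [H+]) = 6.25 × 10^-9.
Since Ka ≪ C₀, [H+] ≈ √(Ka·C₀) = 3.95 × 10^-5 M.
pH = −log(3.95 × 10^-5) = 4.40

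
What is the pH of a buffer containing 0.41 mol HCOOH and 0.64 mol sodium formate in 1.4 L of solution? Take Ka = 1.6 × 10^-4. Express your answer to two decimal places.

pH = 3.99

pKa = −log(1.6 × 10^-4) = 3.796
Using pH = pKa + log([base]/[acid]) with [base]/[acid] = 0.64/0.41:
pH = 3.796 + (+0.193) = 3.99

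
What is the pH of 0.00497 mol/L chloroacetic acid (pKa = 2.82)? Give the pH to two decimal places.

pH = 2.68

ClCH2COOH ⇌ ClCH2COO- + H+
Ka = 10^(−2.82) = 1.51 × 10^-3
Ka = [H+]²/(0.00497 − [H+]) = 1.51 × 10^-3
[H+] is not negligible relative to C₀; solve [H+]² + 0.00151·[H+] − 7.5e-06 = 0.
[H+] = [−0.00151 + √(0.00151² + 3e-05)]/2 = 2.09 × 10^-3 M
pH = −log(2.09 × 10^-3) = 2.68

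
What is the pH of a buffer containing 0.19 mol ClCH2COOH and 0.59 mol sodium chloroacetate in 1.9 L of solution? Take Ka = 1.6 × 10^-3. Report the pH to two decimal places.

pH = 3.29

pKa = −log(1.6 × 10^-3) = 2.796
Henderson–Hasselbalch: pH = pKa + log([ClCH2COO-]/[ClCH2COOH]) = 2.796 + log(0.59/0.19)
pH = 2.796 + (+0.492) = 3.29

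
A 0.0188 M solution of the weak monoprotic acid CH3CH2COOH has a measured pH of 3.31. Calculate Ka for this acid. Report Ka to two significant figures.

[H+] = 10^(-3.31) = 4.90 × 10^-4 M
At equilibrium [HA] = 0.0188 − 4.90 × 10^-4 = 1.83 × 10^-2 M
Ka = [H+][A-]/[HA] = (4.90 × 10^-4)² / 1.83 × 10^-2 = 1.3 × 10^-5

Ka = 1.3 × 10^-5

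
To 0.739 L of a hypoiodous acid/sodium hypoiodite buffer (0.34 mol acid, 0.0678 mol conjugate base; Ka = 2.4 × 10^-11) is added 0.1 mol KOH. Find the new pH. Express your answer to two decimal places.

After neutralization: n(HOI) = 0.24 mol, n(OI-) = 0.168 mol.
pKa = −log(2.4 × 10^-11) = 10.620
pH = pKa + log([A⁻]/[HA]) = 10.620 + log(0.168/0.24) = 10.620 -0.155

pH = 10.46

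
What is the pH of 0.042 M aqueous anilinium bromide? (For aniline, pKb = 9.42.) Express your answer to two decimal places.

C6H5NH3+ is the conjugate acid of the weak base C6H5NH2.
Kb = 10^(−9.42) = 3.80 × 10^-10
Ka = Kw/Kb = 1.0×10^-14 / 3.80 × 10^-10 = 2.63 × 10^-5
From the ICE table, Ka = x²/(0.042 − x) = 2.63 × 10^-5.
Neglecting x in the denominator: x = √(2.63 × 10^-5 × 0.042) = 1.05 × 10^-3 M
(x/C₀ = 2.5% < 5%, so the approximation holds.)
pH = −log[H+] = −log(1.05 × 10^-3) = 2.98

pH = 2.98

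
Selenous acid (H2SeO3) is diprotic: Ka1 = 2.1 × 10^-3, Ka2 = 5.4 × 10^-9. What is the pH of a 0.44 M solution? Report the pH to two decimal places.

pH = 1.53

Ka1 ≫ Ka2, so treat the first dissociation as the only significant source of H+.
Ka1 = x²/(0.44 − x) = 2.1 × 10^-3
Solving the quadratic: x = (−Ka1 + √(Ka1² + 4·Ka1·C₀))/2 = 2.94 × 10^-2 M
pH = −log(2.94 × 10^-2) = 1.53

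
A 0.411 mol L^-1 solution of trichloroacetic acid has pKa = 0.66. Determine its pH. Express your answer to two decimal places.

pH = 0.68

Cl3CCOOH ⇌ Cl3CCOO- + H+
Ka = 10^(−0.66) = 2.19 × 10^-1
Ka = [H+]²/(0.411 − [H+]) = 2.19 × 10^-1
[H+] is not negligible relative to C₀; solve [H+]² + 0.219·[H+] − 0.09 = 0.
[H+] = [−0.219 + √(0.219² + 0.36)]/2 = 2.10 × 10^-1 M
pH = −log[H+] = −log(2.10 × 10^-1) = 0.68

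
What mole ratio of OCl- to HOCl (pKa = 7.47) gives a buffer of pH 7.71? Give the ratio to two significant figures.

ratio = 1.7

pH = pKa + log(r) ⇒ log(r) = 7.71 − 7.47 = +0.24
r = [OCl-]/[HOCl] = 10^(+0.24) = 1.74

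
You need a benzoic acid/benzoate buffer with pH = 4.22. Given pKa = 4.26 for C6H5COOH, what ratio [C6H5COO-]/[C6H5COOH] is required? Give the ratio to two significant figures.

ratio = 0.91

pH = pKa + log(r) ⇒ log(r) = 4.22 − 4.26 = -0.04
r = [C6H5COO-]/[C6H5COOH] = 10^(-0.04) = 0.912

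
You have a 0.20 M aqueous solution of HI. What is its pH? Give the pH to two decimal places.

pH = 0.70

HI is a strong acid and dissociates completely, so [H+] = 0.20 M.
pH = -log(0.2) = 0.70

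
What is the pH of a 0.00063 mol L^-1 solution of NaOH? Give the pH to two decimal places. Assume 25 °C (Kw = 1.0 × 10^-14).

NaOH is a strong base; [OH-] = 0.00063 M.
pOH = -log(0.00063) = 3.20
pH = 14.00 - 3.20 = 10.80

pH = 10.80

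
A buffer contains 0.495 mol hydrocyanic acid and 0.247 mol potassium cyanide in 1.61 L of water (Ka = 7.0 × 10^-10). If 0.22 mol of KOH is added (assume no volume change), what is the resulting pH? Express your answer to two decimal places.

After neutralization: n(HCN) = 0.275 mol, n(CN-) = 0.467 mol.
pKa = −log(7.0 × 10^-10) = 9.155
Henderson–Hasselbalch with mole ratio 0.467/0.275: pH = 9.155 + (+0.230)

pH = 9.38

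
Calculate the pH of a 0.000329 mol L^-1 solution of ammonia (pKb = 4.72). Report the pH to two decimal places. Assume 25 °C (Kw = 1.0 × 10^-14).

pH = 9.85

NH3 + H2O ⇌ NH4+ + OH-
Kb = 10^(−4.72) = 1.91 × 10^-5
Kb = [OH-]²/(0.000329 − [OH-]) = 1.91 × 10^-5
The 5% rule fails; solving [OH-]² + Kb·[OH-] − Kb·C₀ = 0 exactly:
[OH-] = (−Kb + √(Kb² + 4·Kb·C₀))/2 = 7.03 × 10^-5 M
pOH = −log(7.03 × 10^-5) = 4.15; pH = 14.00 − 4.15 = 9.85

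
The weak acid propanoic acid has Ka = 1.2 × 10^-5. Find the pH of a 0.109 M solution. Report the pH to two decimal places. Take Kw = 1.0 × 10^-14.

CH3CH2COOH ⇌ CH3CH2COO- + H+
From the ICE table, Ka = [H+]²/(0.109 − [H+]) = 1.2 × 10^-5.
Assume [H+] ≪ 0.109: [H+] ≈ √(1.2 × 10^-5 × 0.109) = 1.14 × 10^-3 M
Check: 1% ionized — well under 5%, approximation valid.
pH = −log(1.14 × 10^-3) = 2.94

pH = 2.94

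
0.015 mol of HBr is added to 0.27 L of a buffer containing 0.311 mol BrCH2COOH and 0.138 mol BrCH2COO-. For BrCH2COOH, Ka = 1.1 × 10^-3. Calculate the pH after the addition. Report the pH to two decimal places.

Added H+ converts BrCH2COO- to BrCH2COOH: BrCH2COOH → 0.326 mol, BrCH2COO- → 0.123 mol.
pKa = −log(1.1 × 10^-3) = 2.959
pH = pKa + log(n_BrCH2COO-/n_BrCH2COOH) = 2.959 + log(0.123/0.326) = 2.959 + (-0.423)

pH = 2.54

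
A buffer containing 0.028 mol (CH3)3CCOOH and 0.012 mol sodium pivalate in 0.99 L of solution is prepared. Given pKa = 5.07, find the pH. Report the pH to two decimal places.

pH = 4.70

Using pH = pKa + log([base]/[acid]) with [base]/[acid] = 0.012/0.028:
pH = 5.07 + (-0.368) = 4.70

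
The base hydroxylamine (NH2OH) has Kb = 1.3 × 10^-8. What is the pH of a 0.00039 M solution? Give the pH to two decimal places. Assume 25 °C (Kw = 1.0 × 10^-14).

NH2OH + H2O ⇌ NH3OH+ + OH-
Kb = [OH-]²/(0.00039 − [OH-]) = 1.3 × 10^-8
Neglecting [OH-] in the denominator: [OH-] = √(1.3 × 10^-8 × 0.00039) = 2.25 × 10^-6 M
pOH = 5.65, so pH = 14.00 − pOH = 8.35

pH = 8.35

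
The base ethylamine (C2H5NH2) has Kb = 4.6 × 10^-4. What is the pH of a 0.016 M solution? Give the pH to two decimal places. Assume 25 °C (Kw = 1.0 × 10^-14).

pH = 11.40

C2H5NH2 + H2O ⇌ C2H5NH3+ + OH-
From the ICE table, Kb = [OH-]²/(0.016 − [OH-]) = 4.6 × 10^-4.
Here C₀/Kb ≈ 34.8, so the small-[OH-] approximation fails. Use the quadratic:
[OH-] = (−Kb + √(Kb² + 4·Kb·C₀))/2 = 2.49 × 10^-3 M
pOH = −log(2.49 × 10^-3) = 2.60; pH = 14.00 − 2.60 = 11.40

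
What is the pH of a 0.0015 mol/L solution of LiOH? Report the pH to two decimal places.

LiOH is a strong base; [OH-] = 0.0015 M.
pOH = -log(0.0015) = 2.82
pH = 14.00 - 2.82 = 11.18

pH = 11.18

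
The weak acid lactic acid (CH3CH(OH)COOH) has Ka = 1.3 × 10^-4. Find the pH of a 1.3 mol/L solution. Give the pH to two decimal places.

CH3CH(OH)COOH ⇌ CH3CH(OH)COO- + H+
From the ICE table, Ka = [H+]²/(1.3 − [H+]) = 1.3 × 10^-4.
Assume [H+] ≪ 1.3: [H+] ≈ √(1.3 × 10^-4 × 1.3) = 1.30 × 10^-2 M
pH = −log[H+] = −log(1.30 × 10^-2) = 1.89

pH = 1.89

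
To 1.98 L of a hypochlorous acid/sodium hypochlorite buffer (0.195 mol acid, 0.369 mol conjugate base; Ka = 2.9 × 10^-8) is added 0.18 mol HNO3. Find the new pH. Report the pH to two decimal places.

After neutralization: n(HOCl) = 0.375 mol, n(OCl-) = 0.189 mol.
pKa = −log(2.9 × 10^-8) = 7.538
pH = pKa + log(n_OCl-/n_HOCl) = 7.538 + log(0.189/0.375) = 7.538 + (-0.298)

pH = 7.24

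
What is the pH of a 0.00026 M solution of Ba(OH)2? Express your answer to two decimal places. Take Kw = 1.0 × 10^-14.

Ba(OH)2 is a strong base (each formula unit releases 2 OH-); [OH-] = 0.00052 M.
pOH = -log(0.00052) = 3.28
pH = 14.00 - 3.28 = 10.72

pH = 10.72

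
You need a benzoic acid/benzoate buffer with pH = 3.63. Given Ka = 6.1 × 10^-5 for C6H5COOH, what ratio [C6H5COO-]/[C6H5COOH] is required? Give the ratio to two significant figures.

pKa = -log(6.1 × 10^-5) = 4.215
pH = pKa + log(r) ⇒ log(r) = 3.63 − 4.215 = -0.585
r = [C6H5COO-]/[C6H5COOH] = 10^(-0.585) = 0.26

ratio = 0.26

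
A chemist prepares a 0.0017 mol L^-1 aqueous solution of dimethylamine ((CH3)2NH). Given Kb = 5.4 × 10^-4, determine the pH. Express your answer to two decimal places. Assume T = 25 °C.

pH = 10.86

(CH3)2NH + H2O ⇌ (CH3)2NH2+ + OH-
From the ICE table, Kb = [OH-]²/(0.0017 − [OH-]) = 5.4 × 10^-4.
[OH-] is not negligible relative to C₀; solve [OH-]² + 0.00054·[OH-] − 9.18e-07 = 0.
[OH-] = [−0.00054 + √(0.00054² + 3.67e-06)]/2 = 7.25 × 10^-4 M
pOH = 3.14, so pH = 14.00 − pOH = 10.86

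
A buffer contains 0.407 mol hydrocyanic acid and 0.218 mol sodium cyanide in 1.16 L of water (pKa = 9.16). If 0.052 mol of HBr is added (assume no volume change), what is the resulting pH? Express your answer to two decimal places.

Added H+ converts CN- to HCN: HCN → 0.459 mol, CN- → 0.166 mol.
pH = pKa + log(n_CN-/n_HCN) = 9.16 + log(0.166/0.459) = 9.16 + (-0.442)

pH = 8.72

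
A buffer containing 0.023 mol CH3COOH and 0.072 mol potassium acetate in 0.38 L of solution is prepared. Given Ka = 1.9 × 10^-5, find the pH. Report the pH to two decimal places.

pH = 5.22

pKa = −log(1.9 × 10^-5) = 4.721
Using pH = pKa + log([base]/[acid]) with [base]/[acid] = 0.072/0.023:
pH = 4.721 + (+0.496) = 5.22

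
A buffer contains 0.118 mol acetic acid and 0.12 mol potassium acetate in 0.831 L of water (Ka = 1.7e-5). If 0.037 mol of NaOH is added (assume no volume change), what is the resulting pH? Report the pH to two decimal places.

pH = 5.06

OH- converts CH3COOH to CH3COO-: CH3COOH → 0.081 mol, CH3COO- → 0.157 mol.
pKa = −log(1.7 × 10^-5) = 4.770
pH = pKa + log([A⁻]/[HA]) = 4.770 + log(0.157/0.081) = 4.770 +0.287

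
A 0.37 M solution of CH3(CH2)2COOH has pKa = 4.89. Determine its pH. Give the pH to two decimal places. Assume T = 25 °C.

pH = 2.66

CH3(CH2)2COOH ⇌ CH3(CH2)2COO- + H+
Ka = 10^(−4.89) = 1.29 × 10^-5
Ka = x²/(0.37 − x) = 1.29 × 10^-5
Neglecting x in the denominator: x = √(1.29 × 10^-5 × 0.37) = 2.18 × 10^-3 M
Check: 0.59% ionized — well under 5%, approximation valid.
pH = −log[H+] = −log(2.18 × 10^-3) = 2.66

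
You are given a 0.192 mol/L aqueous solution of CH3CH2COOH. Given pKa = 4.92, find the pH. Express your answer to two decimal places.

CH3CH2COOH ⇌ CH3CH2COO- + H+
Ka = 10^(−4.92) = 1.20 × 10^-5
Ka = [H+]²/(0.192 − [H+]) = 1.20 × 10^-5
Neglecting [H+] in the denominator: [H+] = √(1.20 × 10^-5 × 0.192) = 1.52 × 10^-3 M
pH = −log[H+] = −log(1.52 × 10^-3) = 2.82

pH = 2.82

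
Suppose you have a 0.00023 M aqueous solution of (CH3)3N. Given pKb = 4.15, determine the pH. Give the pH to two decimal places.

pH = 9.99

(CH3)3N + H2O ⇌ (CH3)3NH+ + OH-
Kb = 10^(−4.15) = 7.08 × 10^-5
From the ICE table, Kb = [OH-]²/(0.00023 − [OH-]) = 7.08 × 10^-5.
[OH-] is not negligible relative to C₀; solve [OH-]² + 7.08e-05·[OH-] − 1.63e-08 = 0.
[OH-] = [−7.08e-05 + √(7.08e-05² + 6.51e-08)]/2 = 9.70 × 10^-5 M
pOH = −log(9.70 × 10^-5) = 4.01; pH = 14.00 − 4.01 = 9.99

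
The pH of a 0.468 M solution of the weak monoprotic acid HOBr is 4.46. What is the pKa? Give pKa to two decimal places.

pKa = 8.59

[H+] = 10^(-4.46) = 3.47 × 10^-5 M
At equilibrium [HA] = 0.468 − 3.47 × 10^-5 = 4.68 × 10^-1 M
Ka = [H+][A-]/[HA] = (3.47 × 10^-5)² / 4.68 × 10^-1 = 2.57 × 10^-9
pKa = -log(2.57 × 10^-9) = 8.59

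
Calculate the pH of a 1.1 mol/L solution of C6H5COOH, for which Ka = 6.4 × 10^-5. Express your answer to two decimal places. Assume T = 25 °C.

pH = 2.08

C6H5COOH ⇌ C6H5COO- + H+
Let x = [H+] at equilibrium. Ka = x²/(1.1 − x).
Neglecting x in the denominator: x = √(6.4 × 10^-5 × 1.1) = 8.39 × 10^-3 M
(x/C₀ = 0.76% < 5%, so the approximation holds.)
pH = −log(8.39 × 10^-3) = 2.08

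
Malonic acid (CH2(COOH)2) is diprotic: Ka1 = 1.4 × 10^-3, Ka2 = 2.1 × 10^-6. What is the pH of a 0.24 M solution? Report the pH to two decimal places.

pH = 1.75

Since Ka1 ≫ Ka2, the first ionization dominates [H+].
Ka1 = x²/(0.24 − x) = 1.4 × 10^-3
Solving the quadratic: x = (−Ka1 + √(Ka1² + 4·Ka1·C₀))/2 = 1.76 × 10^-2 M
pH = −log(1.76 × 10^-2) = 1.75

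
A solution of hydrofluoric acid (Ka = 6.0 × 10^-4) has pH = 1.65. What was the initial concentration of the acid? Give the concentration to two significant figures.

[H+] = 10^(-1.65) = 2.24 × 10^-2 M = x
Ka = x²/(C₀ − x) ⇒ C₀ = x + x²/Ka
C₀ = 2.24 × 10^-2 + (2.24 × 10^-2)²/(6.0 × 10^-4) = 8.59 × 10^-1 M

C₀ = 8.6 × 10^-1 M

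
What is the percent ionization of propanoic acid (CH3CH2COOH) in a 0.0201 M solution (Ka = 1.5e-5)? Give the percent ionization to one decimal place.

2.7%

CH3CH2COOH ⇌ CH3CH2COO- + H+; let x = [H+] at equilibrium.
x ≈ √(Ka·C₀) = √(1.5 × 10^-5 × 0.0201) = 5.49 × 10^-4 M
Fraction ionized = 5.49 × 10^-4 / 0.0201 = 0.0273 → 2.7%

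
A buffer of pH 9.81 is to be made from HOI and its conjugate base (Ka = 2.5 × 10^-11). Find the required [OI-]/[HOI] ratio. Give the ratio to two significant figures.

ratio = 0.16

pKa = -log(2.5 × 10^-11) = 10.602
pH = pKa + log(r) ⇒ log(r) = 9.81 − 10.602 = -0.792
r = [OI-]/[HOI] = 10^(-0.792) = 0.161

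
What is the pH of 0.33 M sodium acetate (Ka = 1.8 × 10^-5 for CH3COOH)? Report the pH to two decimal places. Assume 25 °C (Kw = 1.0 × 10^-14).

pH = 9.13

CH3COO- is the conjugate base of the weak acid CH3COOH.
Kb = Kw/Ka = 1.0×10^-14 / 1.8 × 10^-5 = 5.56 × 10^-10
From the ICE table, Kb = x²/(0.33 − x) = 5.56 × 10^-10.
Neglecting x in the denominator: x = √(5.56 × 10^-10 × 0.33) = 1.35 × 10^-5 M
pOH = 4.87, so pH = 14.00 − pOH = 9.13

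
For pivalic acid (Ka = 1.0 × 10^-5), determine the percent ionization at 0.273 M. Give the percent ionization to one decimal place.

0.6%

(CH3)3CCOOH ⇌ (CH3)3CCOO- + H+; let x = [H+] at equilibrium.
x ≈ √(Ka·C₀) = √(1.0 × 10^-5 × 0.273) = 1.65 × 10^-3 M
Fraction ionized = 1.65 × 10^-3 / 0.273 = 0.0060 → 0.6%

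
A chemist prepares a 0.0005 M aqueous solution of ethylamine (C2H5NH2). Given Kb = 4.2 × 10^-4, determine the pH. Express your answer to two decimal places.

C2H5NH2 + H2O ⇌ C2H5NH3+ + OH-
Kb = x²/(0.0005 − x) = 4.2 × 10^-4
x is not negligible relative to C₀; solve x² + 0.00042·x − 2.1e-07 = 0.
x = (−Kb + √(Kb² + 4·Kb·C₀))/2 = 2.94 × 10^-4 M
pOH = −log(2.94 × 10^-4) = 3.53; pH = 14.00 − 3.53 = 10.47

pH = 10.47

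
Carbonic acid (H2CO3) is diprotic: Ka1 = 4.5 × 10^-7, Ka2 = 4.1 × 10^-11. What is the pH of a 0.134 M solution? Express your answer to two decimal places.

Ka1 ≫ Ka2, so treat the first dissociation as the only significant source of H+.
Ka1 = x²/(0.134 − x) = 4.5 × 10^-7
x ≈ √(4.5 × 10^-7 × 0.134) = 2.46 × 10^-4 M
pH = −log(2.46 × 10^-4) = 3.61

pH = 3.61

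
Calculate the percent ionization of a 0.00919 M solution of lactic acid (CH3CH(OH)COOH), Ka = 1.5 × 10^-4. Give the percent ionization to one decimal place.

CH3CH(OH)COOH ⇌ CH3CH(OH)COO- + H+; let x = [H+] at equilibrium.
Ka = x²/(C₀ − x); solving the quadratic gives x = 1.10 × 10^-3 M.
% ionization = x/C₀ × 100% = 1.10 × 10^-3/0.00919 × 100% = 12.0%

12.0%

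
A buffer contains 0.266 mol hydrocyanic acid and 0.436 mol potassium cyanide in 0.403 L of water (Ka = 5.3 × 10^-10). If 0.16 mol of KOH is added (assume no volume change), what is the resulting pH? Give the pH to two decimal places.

pH = 10.03

OH- converts HCN to CN-: HCN → 0.106 mol, CN- → 0.596 mol.
pKa = −log(5.3 × 10^-10) = 9.276
pH = pKa + log([A⁻]/[HA]) = 9.276 + log(0.596/0.106) = 9.276 +0.750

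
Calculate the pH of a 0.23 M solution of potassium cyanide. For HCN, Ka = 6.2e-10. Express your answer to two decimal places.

pH = 11.28

CN- is the conjugate base of the weak acid HCN.
Kb = Kw/Ka = 1.0×10^-14 / 6.2 × 10^-10 = 1.61 × 10^-5
Kb = [OH-]²/(0.23 − [OH-]) = 1.61 × 10^-5
Assume [OH-] ≪ 0.23: [OH-] ≈ √(1.61 × 10^-5 × 0.23) = 1.92 × 10^-3 M
pOH = 2.72, so pH = 14.00 − pOH = 11.28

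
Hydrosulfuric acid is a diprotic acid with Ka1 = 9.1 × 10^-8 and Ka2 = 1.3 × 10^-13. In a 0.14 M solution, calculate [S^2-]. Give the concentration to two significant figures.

First ionization gives [H+] ≈ [HS-] = 1.13 × 10^-4 M.
Second step: Ka2 = [H+][S^2-]/[HS-] ≈ [S^2-] (since [H+] ≈ [HS-]).
So [S^2-] ≈ Ka2.

1.3 × 10^-13 M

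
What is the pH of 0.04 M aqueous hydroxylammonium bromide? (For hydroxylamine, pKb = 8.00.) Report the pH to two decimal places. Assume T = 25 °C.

NH3OH+ is the conjugate acid of the weak base NH2OH.
Kb = 10^(−8.00) = 1.00 × 10^-8
Ka = Kw/Kb = 1.0×10^-14 / 1.00 × 10^-8 = 1.00 × 10^-6
From the ICE table, Ka = x²/(0.04 − x) = 1.00 × 10^-6.
Neglecting x in the denominator: x = √(1.00 × 10^-6 × 0.04) = 2.00 × 10^-4 M
pH = −log[H+] = −log(2.00 × 10^-4) = 3.70

pH = 3.70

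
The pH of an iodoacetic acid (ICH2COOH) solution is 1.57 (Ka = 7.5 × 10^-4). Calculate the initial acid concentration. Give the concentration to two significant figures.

C₀ = 9.9 × 10^-1 M

[H+] = 10^(-1.57) = 2.69 × 10^-2 M = x
Ka = x²/(C₀ − x) ⇒ C₀ = x + x²/Ka
C₀ = 2.69 × 10^-2 + (2.69 × 10^-2)²/(7.5 × 10^-4) = 9.92 × 10^-1 M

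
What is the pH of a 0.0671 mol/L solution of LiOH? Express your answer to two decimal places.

pH = 12.83

LiOH is a strong base; [OH-] = 0.0671 M.
pOH = -log(0.0671) = 1.17
pH = 14.00 - 1.17 = 12.83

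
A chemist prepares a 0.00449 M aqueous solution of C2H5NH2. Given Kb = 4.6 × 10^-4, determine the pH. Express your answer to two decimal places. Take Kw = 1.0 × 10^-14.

C2H5NH2 + H2O ⇌ C2H5NH3+ + OH-
Kb = x²/(0.00449 − x) = 4.6 × 10^-4
Here C₀/Kb ≈ 9.76, so the small-x approximation fails. Use the quadratic:
x = [−0.00046 + √(0.00046² + 8.26e-06)]/2 = 1.23 × 10^-3 M
pOH = 2.91, so pH = 14.00 − pOH = 11.09

pH = 11.09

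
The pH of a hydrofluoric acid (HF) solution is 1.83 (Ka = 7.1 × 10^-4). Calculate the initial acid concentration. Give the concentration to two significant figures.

C₀ = 3.2 × 10^-1 M

[H+] = 10^(-1.83) = 1.48 × 10^-2 M = x
Ka = x²/(C₀ − x) ⇒ C₀ = x + x²/Ka
C₀ = 1.48 × 10^-2 + (1.48 × 10^-2)²/(7.1 × 10^-4) = 3.23 × 10^-1 M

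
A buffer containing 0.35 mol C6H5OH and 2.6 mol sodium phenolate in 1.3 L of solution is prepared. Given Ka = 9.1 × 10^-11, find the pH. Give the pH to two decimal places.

pKa = −log(9.1 × 10^-11) = 10.041
Henderson–Hasselbalch: pH = pKa + log([C6H5O-]/[C6H5OH]) = 10.041 + log(2.6/0.35)
pH = 10.041 + (+0.871) = 10.91

pH = 10.91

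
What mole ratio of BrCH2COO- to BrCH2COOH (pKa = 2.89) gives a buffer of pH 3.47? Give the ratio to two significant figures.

ratio = 3.8

pH = pKa + log(r) ⇒ log(r) = 3.47 − 2.89 = +0.58
r = [BrCH2COO-]/[BrCH2COOH] = 10^(+0.58) = 3.8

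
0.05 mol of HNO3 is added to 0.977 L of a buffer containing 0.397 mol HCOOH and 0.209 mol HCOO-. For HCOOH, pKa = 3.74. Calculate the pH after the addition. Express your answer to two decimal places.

Added H+ converts HCOO- to HCOOH: HCOOH → 0.447 mol, HCOO- → 0.159 mol.
pH = pKa + log(n_HCOO-/n_HCOOH) = 3.74 + log(0.159/0.447) = 3.74 + (-0.449)

pH = 3.29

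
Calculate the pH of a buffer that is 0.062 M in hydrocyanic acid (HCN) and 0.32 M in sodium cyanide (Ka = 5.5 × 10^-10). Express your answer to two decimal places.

pKa = −log(5.5 × 10^-10) = 9.260
Henderson–Hasselbalch: pH = pKa + log([CN-]/[HCN]) = 9.260 + log(0.32/0.062)
pH = 9.260 + (+0.713) = 9.97

pH = 9.97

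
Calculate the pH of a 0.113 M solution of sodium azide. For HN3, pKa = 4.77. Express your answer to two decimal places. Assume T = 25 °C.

N3- is the conjugate base of the weak acid HN3.
Ka = 10^(−4.77) = 1.70 × 10^-5
Kb = Kw/Ka = 1.0×10^-14 / 1.70 × 10^-5 = 5.88 × 10^-10
From the ICE table, Kb = [OH-]²/(0.113 − [OH-]) = 5.88 × 10^-10.
Assume [OH-] ≪ 0.113: [OH-] ≈ √(5.88 × 10^-10 × 0.113) = 8.15 × 10^-6 M
([OH-]/C₀ = 0.0072% < 5%, so the approximation holds.)
pOH = 5.09, so pH = 14.00 − pOH = 8.91

pH = 8.91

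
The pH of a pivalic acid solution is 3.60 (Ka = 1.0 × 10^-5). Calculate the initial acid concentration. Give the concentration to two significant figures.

[H+] = 10^(-3.60) = 2.51 × 10^-4 M = x
Ka = x²/(C₀ − x) ⇒ C₀ = x + x²/Ka
C₀ = 2.51 × 10^-4 + (2.51 × 10^-4)²/(1.0 × 10^-5) = 6.55 × 10^-3 M

C₀ = 6.6 × 10^-3 M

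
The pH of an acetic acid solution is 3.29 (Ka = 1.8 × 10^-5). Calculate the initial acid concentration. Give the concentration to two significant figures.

C₀ = 1.5 × 10^-2 M

[H+] = 10^(-3.29) = 5.13 × 10^-4 M = x
Ka = x²/(C₀ − x) ⇒ C₀ = x + x²/Ka
C₀ = 5.13 × 10^-4 + (5.13 × 10^-4)²/(1.8 × 10^-5) = 1.51 × 10^-2 M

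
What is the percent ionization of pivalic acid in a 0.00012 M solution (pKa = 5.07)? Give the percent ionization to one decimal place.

(CH3)3CCOOH ⇌ (CH3)3CCOO- + H+; let x = [H+] at equilibrium.
Ka = 10^(−5.07) = 8.51 × 10^-6
Solve x² + 8.51e-06x − 1.02e-09 = 0 → x = 2.80 × 10^-5 M
% ionization = x/C₀ × 100% = 2.80 × 10^-5/0.00012 × 100% = 23.3%

23.3%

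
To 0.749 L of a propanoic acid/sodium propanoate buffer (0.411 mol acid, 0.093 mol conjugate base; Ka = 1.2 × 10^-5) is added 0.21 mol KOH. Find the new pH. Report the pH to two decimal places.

After neutralization: n(CH3CH2COOH) = 0.201 mol, n(CH3CH2COO-) = 0.303 mol.
pKa = −log(1.2 × 10^-5) = 4.921
pH = pKa + log([A⁻]/[HA]) = 4.921 + log(0.303/0.201) = 4.921 +0.178

pH = 5.10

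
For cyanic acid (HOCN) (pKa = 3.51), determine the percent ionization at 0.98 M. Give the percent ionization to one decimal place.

1.8%

HOCN ⇌ OCN- + H+; let x = [H+] at equilibrium.
Ka = 10^(−3.51) = 3.09 × 10^-4
x ≈ √(Ka·C₀) = √(3.09 × 10^-4 × 0.98) = 1.74 × 10^-2 M
Fraction ionized = 1.74 × 10^-2 / 0.98 = 0.0178 → 1.8%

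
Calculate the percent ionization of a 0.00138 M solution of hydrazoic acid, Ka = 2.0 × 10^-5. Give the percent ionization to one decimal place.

HN3 ⇌ N3- + H+; let x = [H+] at equilibrium.
Ka = x²/(C₀ − x); solving the quadratic gives x = 1.56 × 10^-4 M.
% ionization = x/C₀ × 100% = 1.56 × 10^-4/0.00138 × 100% = 11.3%

11.3%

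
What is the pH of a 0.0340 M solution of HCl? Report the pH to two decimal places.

pH = 1.47

HCl is a strong acid and dissociates completely, so [H+] = 0.0340 M.
pH = -log(0.034) = 1.47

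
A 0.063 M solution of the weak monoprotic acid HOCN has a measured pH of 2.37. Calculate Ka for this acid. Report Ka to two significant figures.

Ka = 3.1 × 10^-4

[H+] = 10^(-2.37) = 4.27 × 10^-3 M
At equilibrium [HA] = 0.063 − 4.27 × 10^-3 = 5.87 × 10^-2 M
Ka = [H+][A-]/[HA] = (4.27 × 10^-3)² / 5.87 × 10^-2 = 3.1 × 10^-4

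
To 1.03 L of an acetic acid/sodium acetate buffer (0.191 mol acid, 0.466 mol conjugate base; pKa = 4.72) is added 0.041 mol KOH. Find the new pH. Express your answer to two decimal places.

After neutralization: n(CH3COOH) = 0.15 mol, n(CH3COO-) = 0.507 mol.
Henderson–Hasselbalch with mole ratio 0.507/0.15: pH = 4.72 + (+0.529)

pH = 5.25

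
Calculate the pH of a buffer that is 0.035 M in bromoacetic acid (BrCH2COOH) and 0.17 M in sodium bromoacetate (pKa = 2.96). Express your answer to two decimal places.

pH = 3.65

pH = pKa + log([A⁻]/[HA]) = 2.96 + log(0.17/0.035)
pH = 2.96 + (+0.686) = 3.65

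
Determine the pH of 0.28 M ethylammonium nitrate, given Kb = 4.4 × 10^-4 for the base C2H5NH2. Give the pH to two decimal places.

pH = 5.60

C2H5NH3+ is the conjugate acid of the weak base C2H5NH2.
Ka = Kw/Kb = 1.0×10^-14 / 4.4 × 10^-4 = 2.27 × 10^-11
Ka = x²/(0.28 − x) = 2.27 × 10^-11
Neglecting x in the denominator: x = √(2.27 × 10^-11 × 0.28) = 2.52 × 10^-6 M
(x/C₀ = 0.0009% < 5%, so the approximation holds.)
pH = −log(2.52 × 10^-6) = 5.60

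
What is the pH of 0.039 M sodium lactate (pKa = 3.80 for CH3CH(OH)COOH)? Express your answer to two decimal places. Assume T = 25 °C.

pH = 8.20

CH3CH(OH)COO- is the conjugate base of the weak acid CH3CH(OH)COOH.
Ka = 10^(−3.80) = 1.58 × 10^-4
Kb = Kw/Ka = 1.0×10^-14 / 1.58 × 10^-4 = 6.33 × 10^-11
Kb = [OH-]²/(0.039 − [OH-]) = 6.33 × 10^-11
Assume [OH-] ≪ 0.039: [OH-] ≈ √(6.33 × 10^-11 × 0.039) = 1.57 × 10^-6 M
pOH = 5.80, so pH = 14.00 − pOH = 8.20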